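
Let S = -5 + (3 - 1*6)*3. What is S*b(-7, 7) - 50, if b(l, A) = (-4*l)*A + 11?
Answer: -2948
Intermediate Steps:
b(l, A) = 11 - 4*A*l (b(l, A) = -4*A*l + 11 = 11 - 4*A*l)
S = -14 (S = -5 + (3 - 6)*3 = -5 - 3*3 = -5 - 9 = -14)
S*b(-7, 7) - 50 = -14*(11 - 4*7*(-7)) - 50 = -14*(11 + 196) - 50 = -14*207 - 50 = -2898 - 50 = -2948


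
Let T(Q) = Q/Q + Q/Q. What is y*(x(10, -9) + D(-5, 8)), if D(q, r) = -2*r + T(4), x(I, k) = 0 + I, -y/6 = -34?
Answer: -816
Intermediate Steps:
y = 204 (y = -6*(-34) = 204)
x(I, k) = I
T(Q) = 2 (T(Q) = 1 + 1 = 2)
D(q, r) = 2 - 2*r (D(q, r) = -2*r + 2 = 2 - 2*r)
y*(x(10, -9) + D(-5, 8)) = 204*(10 + (2 - 2*8)) = 204*(10 + (2 - 16)) = 204*(10 - 14) = 204*(-4) = -816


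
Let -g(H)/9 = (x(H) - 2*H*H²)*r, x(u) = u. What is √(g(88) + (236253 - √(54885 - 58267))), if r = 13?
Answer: √(159690405 - I*√3382) ≈ 12637.0 - 0.e-3*I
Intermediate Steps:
g(H) = -117*H + 234*H³ (g(H) = -9*(H - 2*H*H²)*13 = -9*(H - 2*H³)*13 = -9*(-26*H³ + 13*H) = -117*H + 234*H³)
√(g(88) + (236253 - √(54885 - 58267))) = √((-117*88 + 234*88³) + (236253 - √(54885 - 58267))) = √((-10296 + 234*681472) + (236253 - √(-3382))) = √((-10296 + 159464448) + (236253 - I*√3382)) = √(159454152 + (236253 - I*√3382)) = √(159690405 - I*√3382)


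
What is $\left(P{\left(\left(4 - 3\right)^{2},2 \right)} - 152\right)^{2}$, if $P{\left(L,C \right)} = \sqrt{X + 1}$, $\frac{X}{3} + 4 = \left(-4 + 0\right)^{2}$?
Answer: $\left(152 - \sqrt{37}\right)^{2} \approx 21292.0$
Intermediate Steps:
$X = 36$ ($X = -12 + 3 \left(-4 + 0\right)^{2} = -12 + 3 \left(-4\right)^{2} = -12 + 3 \cdot 16 = -12 + 48 = 36$)
$P{\left(L,C \right)} = \sqrt{37}$ ($P{\left(L,C \right)} = \sqrt{36 + 1} = \sqrt{37}$)
$\left(P{\left(\left(4 - 3\right)^{2},2 \right)} - 152\right)^{2} = \left(\sqrt{37} - 152\right)^{2} = \left(-152 + \sqrt{37}\right)^{2}$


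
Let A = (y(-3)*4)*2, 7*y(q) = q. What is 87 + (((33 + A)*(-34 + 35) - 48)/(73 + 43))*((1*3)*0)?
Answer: 87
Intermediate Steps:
y(q) = q/7
A = -24/7 (A = (((⅐)*(-3))*4)*2 = -3/7*4*2 = -12/7*2 = -24/7 ≈ -3.4286)
87 + (((33 + A)*(-34 + 35) - 48)/(73 + 43))*((1*3)*0) = 87 + (((33 - 24/7)*(-34 + 35) - 48)/(73 + 43))*((1*3)*0) = 87 + (((207/7)*1 - 48)/116)*(3*0) = 87 + ((207/7 - 48)*(1/116))*0 = 87 - 129/7*1/116*0 = 87 - 129/812*0 = 87 + 0 = 87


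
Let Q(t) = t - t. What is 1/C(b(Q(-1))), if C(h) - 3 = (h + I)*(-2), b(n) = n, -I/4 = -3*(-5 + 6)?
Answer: -1/21 ≈ -0.047619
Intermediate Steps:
Q(t) = 0
I = 12 (I = -(-12)*(-5 + 6) = -(-12) = -4*(-3) = 12)
C(h) = -21 - 2*h (C(h) = 3 + (h + 12)*(-2) = 3 + (12 + h)*(-2) = 3 + (-24 - 2*h) = -21 - 2*h)
1/C(b(Q(-1))) = 1/(-21 - 2*0) = 1/(-21 + 0) = 1/(-21) = -1/21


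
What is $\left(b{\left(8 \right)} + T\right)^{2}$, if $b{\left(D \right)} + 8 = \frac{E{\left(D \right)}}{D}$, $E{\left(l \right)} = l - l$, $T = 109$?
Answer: $10201$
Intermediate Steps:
$E{\left(l \right)} = 0$
$b{\left(D \right)} = -8$ ($b{\left(D \right)} = -8 + \frac{0}{D} = -8 + 0 = -8$)
$\left(b{\left(8 \right)} + T\right)^{2} = \left(-8 + 109\right)^{2} = 101^{2} = 10201$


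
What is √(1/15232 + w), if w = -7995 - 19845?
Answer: I*√100926013202/1904 ≈ 166.85*I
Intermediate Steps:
w = -27840
√(1/15232 + w) = √(1/15232 - 27840) = √(-424058879/15232) = I*√100926013202/1904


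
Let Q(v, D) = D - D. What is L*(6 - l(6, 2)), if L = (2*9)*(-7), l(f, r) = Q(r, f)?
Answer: -756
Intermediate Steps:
Q(v, D) = 0
l(f, r) = 0
L = -126 (L = 18*(-7) = -126)
L*(6 - l(6, 2)) = -126*(6 - 1*0) = -126*(6 + 0) = -126*6 = -756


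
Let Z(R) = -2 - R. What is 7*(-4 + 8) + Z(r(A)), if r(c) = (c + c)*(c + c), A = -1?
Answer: 22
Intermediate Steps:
r(c) = 4*c² (r(c) = (2*c)*(2*c) = 4*c²)
7*(-4 + 8) + Z(r(A)) = 7*(-4 + 8) + (-2 - 4*(-1)²) = 7*4 + (-2 - 4) = 28 + (-2 - 1*4) = 28 + (-2 - 4) = 28 - 6 = 22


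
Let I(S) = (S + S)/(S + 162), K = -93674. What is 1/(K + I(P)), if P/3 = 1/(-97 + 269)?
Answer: -9289/870137784 ≈ -1.0675e-5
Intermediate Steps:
P = 3/172 (P = 3/(-97 + 269) = 3/172 ≈ 0.017442)
I(S) = 2*S/(162 + S) (I(S) = (2*S)/(162 + S) = 2*S/(162 + S))
1/(K + I(P)) = 1/(-93674 + 2*(3/172)/(162 + 3/172)) = 1/(-93674 + 2*(3/172)/(27867/172)) = 1/(-93674 + 2*(3/172)*(172/27867)) = 1/(-93674 + 2/9289) = 1/(-870137784/9289) = -9289/870137784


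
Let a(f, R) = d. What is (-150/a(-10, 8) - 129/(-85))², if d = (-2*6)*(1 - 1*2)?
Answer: 3485689/28900 ≈ 120.61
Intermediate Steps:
d = 12 (d = -12*(1 - 2) = -12*(-1) = 12)
a(f, R) = 12
(-150/a(-10, 8) - 129/(-85))² = (-150/12 - 129/(-85))² = (-150*1/12 - 129*(-1/85))² = (-25/2 + 129/85)² = (-1867/170)² = 3485689/28900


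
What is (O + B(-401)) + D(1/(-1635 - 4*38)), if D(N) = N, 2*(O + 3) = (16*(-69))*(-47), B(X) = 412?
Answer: 47092810/1787 ≈ 26353.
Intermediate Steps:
O = 25941 (O = -3 + ((16*(-69))*(-47))/2 = -3 + (-1104*(-47))/2 = -3 + (½)*51888 = -3 + 25944 = 25941)
(O + B(-401)) + D(1/(-1635 - 4*38)) = (25941 + 412) + 1/(-1635 - 4*38) = 26353 + 1/(-1635 - 152) = 26353 + 1/(-1787) = 26353 - 1/1787 = 47092810/1787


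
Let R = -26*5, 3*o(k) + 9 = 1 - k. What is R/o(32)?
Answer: 39/4 ≈ 9.7500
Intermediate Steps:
o(k) = -8/3 - k/3 (o(k) = -3 + (1 - k)/3 = -3 + (⅓ - k/3) = -8/3 - k/3)
R = -130
R/o(32) = -130/(-8/3 - ⅓*32) = -130/(-8/3 - 32/3) = -130/(-40/3) = -130*(-3/40) = 39/4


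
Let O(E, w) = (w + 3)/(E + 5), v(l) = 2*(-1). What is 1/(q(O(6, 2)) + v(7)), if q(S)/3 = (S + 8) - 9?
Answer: -11/40 ≈ -0.27500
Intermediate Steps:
v(l) = -2
O(E, w) = (3 + w)/(5 + E)
q(S) = -3 + 3*S (q(S) = 3*((S + 8) - 9) = 3*((8 + S) - 9) = 3*(-1 + S) = -3 + 3*S)
1/(q(O(6, 2)) + v(7)) = 1/((-3 + 3*((3 + 2)/(5 + 6))) - 2) = 1/((-3 + 3*(5/11)) - 2) = 1/((-3 + 15/11) - 2) = 1/(-18/11 - 2) = 1/(-40/11) = -11/40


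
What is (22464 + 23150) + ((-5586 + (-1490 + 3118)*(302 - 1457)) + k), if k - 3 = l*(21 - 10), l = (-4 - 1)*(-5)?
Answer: -1840034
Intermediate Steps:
l = 25 (l = -5*(-5) = 25)
k = 278 (k = 3 + 25*(21 - 10) = 3 + 25*11 = 3 + 275 = 278)
(22464 + 23150) + ((-5586 + (-1490 + 3118)*(302 - 1457)) + k) = (22464 + 23150) + ((-5586 + (-1490 + 3118)*(302 - 1457)) + 278) = 45614 + ((-5586 + 1628*(-1155)) + 278) = 45614 + ((-5586 - 1880340) + 278) = 45614 + (-1885926 + 278) = 45614 - 1885648 = -1840034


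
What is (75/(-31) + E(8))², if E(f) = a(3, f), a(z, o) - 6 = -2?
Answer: 2401/961 ≈ 2.4984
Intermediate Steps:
a(z, o) = 4 (a(z, o) = 6 - 2 = 4)
E(f) = 4
(75/(-31) + E(8))² = (75/(-31) + 4)² = (75*(-1/31) + 4)² = (-75/31 + 4)² = (49/31)² = 2401/961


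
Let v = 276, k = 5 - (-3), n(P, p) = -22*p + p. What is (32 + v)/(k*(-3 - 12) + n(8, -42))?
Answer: 154/381 ≈ 0.40420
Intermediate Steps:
n(P, p) = -21*p
k = 8 (k = 5 - 1*(-3) = 5 + 3 = 8)
(32 + v)/(k*(-3 - 12) + n(8, -42)) = (32 + 276)/(8*(-3 - 12) - 21*(-42)) = 308/(8*(-15) + 882) = 308/(-120 + 882) = 308/762 = 308*(1/762) = 154/381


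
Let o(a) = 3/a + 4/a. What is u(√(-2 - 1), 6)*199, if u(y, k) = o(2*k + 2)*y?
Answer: 199*I*√3/2 ≈ 172.34*I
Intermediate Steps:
o(a) = 7/a
u(y, k) = 7*y/(2 + 2*k) (u(y, k) = (7/(2*k + 2))*y = (7/(2 + 2*k))*y = 7*y/(2 + 2*k))
u(√(-2 - 1), 6)*199 = (7*√(-2 - 1)/(2*(1 + 6)))*199 = ((7/2)*√(-3)/7)*199 = ((7/2)*(I*√3)*(⅐))*199 = (I*√3/2)*199 = 199*I*√3/2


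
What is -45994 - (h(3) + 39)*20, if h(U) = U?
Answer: -46834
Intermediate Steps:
-45994 - (h(3) + 39)*20 = -45994 - (3 + 39)*20 = -45994 - 42*20 = -45994 - 1*840 = -45994 - 840 = -46834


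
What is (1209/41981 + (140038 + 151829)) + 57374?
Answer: 14661487630/41981 ≈ 3.4924e+5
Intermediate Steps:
(1209/41981 + (140038 + 151829)) + 57374 = (1209*(1/41981) + 291867) + 57374 = (1209/41981 + 291867) + 57374 = 12252869736/41981 + 57374 = 14661487630/41981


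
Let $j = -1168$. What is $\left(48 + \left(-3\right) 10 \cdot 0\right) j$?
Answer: $-56064$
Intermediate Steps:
$\left(48 + \left(-3\right) 10 \cdot 0\right) j = \left(48 + \left(-3\right) 10 \cdot 0\right) \left(-1168\right) = \left(48 - 0\right) \left(-1168\right) = \left(48 + 0\right) \left(-1168\right) = 48 \left(-1168\right) = -56064$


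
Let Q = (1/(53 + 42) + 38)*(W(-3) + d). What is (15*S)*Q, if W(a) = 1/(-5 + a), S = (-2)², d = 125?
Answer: 10822167/38 ≈ 2.8479e+5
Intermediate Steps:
S = 4
Q = 3607389/760 (Q = (1/(53 + 42) + 38)*(1/(-5 - 3) + 125) = (1/95 + 38)*(1/(-8) + 125) = (1/95 + 38)*(-⅛ + 125) = (3611/95)*(999/8) = 3607389/760 ≈ 4746.6)
(15*S)*Q = (15*4)*(3607389/760) = 60*(3607389/760) = 10822167/38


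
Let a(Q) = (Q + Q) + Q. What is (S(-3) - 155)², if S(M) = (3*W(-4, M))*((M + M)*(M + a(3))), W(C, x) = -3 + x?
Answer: 243049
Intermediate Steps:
a(Q) = 3*Q (a(Q) = 2*Q + Q = 3*Q)
S(M) = 2*M*(-9 + 3*M)*(9 + M) (S(M) = (3*(-3 + M))*((M + M)*(M + 3*3)) = (-9 + 3*M)*((2*M)*(M + 9)) = (-9 + 3*M)*((2*M)*(9 + M)) = (-9 + 3*M)*(2*M*(9 + M)) = 2*M*(-9 + 3*M)*(9 + M))
(S(-3) - 155)² = (6*(-3)*(-3 - 3)*(9 - 3) - 155)² = (6*(-3)*(-6)*6 - 155)² = (648 - 155)² = 493² = 243049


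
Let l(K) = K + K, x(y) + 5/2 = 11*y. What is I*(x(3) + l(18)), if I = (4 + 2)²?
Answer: 2394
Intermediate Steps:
x(y) = -5/2 + 11*y
l(K) = 2*K
I = 36 (I = 6² = 36)
I*(x(3) + l(18)) = 36*((-5/2 + 11*3) + 2*18) = 36*((-5/2 + 33) + 36) = 36*(61/2 + 36) = 36*(133/2) = 2394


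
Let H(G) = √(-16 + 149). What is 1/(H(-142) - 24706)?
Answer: -24706/610386303 - √133/610386303 ≈ -4.0495e-5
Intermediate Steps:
H(G) = √133
1/(H(-142) - 24706) = 1/(√133 - 24706) = 1/(-24706 + √133)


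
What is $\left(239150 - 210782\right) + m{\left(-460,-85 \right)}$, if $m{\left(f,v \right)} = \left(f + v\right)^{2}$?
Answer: $325393$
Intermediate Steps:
$\left(239150 - 210782\right) + m{\left(-460,-85 \right)} = \left(239150 - 210782\right) + \left(-460 - 85\right)^{2} = 28368 + \left(-545\right)^{2} = 28368 + 297025 = 325393$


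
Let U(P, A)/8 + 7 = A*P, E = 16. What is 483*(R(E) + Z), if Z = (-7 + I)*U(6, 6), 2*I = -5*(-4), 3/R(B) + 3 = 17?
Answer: 672543/2 ≈ 3.3627e+5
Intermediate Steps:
U(P, A) = -56 + 8*A*P (U(P, A) = -56 + 8*(A*P) = -56 + 8*A*P)
R(B) = 3/14 (R(B) = 3/(-3 + 17) = 3/14)
I = 10 (I = (-5*(-4))/2 = (1/2)*20 = 10)
Z = 696 (Z = (-7 + 10)*(-56 + 8*6*6) = 3*(-56 + 288) = 3*232 = 696)
483*(R(E) + Z) = 483*(3/14 + 696) = 483*(9747/14) = 672543/2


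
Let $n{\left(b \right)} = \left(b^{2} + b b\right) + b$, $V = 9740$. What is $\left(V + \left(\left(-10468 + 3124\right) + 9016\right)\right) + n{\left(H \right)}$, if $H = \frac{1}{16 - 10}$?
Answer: $\frac{102710}{9} \approx 11412.0$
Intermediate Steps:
$H = \frac{1}{6} \approx 0.16667$
$n{\left(b \right)} = b + 2 b^{2}$ ($n{\left(b \right)} = \left(b^{2} + b^{2}\right) + b = 2 b^{2} + b = b + 2 b^{2}$)
$\left(V + \left(\left(-10468 + 3124\right) + 9016\right)\right) + n{\left(H \right)} = \left(9740 + \left(\left(-10468 + 3124\right) + 9016\right)\right) + \frac{1 + 2 \cdot \frac{1}{6}}{6} = \left(9740 + \left(-7344 + 9016\right)\right) + \frac{1 + \frac{1}{3}}{6} = \left(9740 + 1672\right) + \frac{1}{6} \cdot \frac{4}{3} = 11412 + \frac{2}{9} = \frac{102710}{9}$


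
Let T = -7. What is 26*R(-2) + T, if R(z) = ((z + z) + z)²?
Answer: 929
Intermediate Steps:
R(z) = 9*z² (R(z) = (2*z + z)² = (3*z)² = 9*z²)
26*R(-2) + T = 26*(9*(-2)²) - 7 = 26*(9*4) - 7 = 26*36 - 7 = 936 - 7 = 929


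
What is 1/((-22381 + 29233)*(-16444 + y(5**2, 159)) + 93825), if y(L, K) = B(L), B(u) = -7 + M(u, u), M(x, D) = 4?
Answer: -1/112601019 ≈ -8.8809e-9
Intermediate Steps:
B(u) = -3 (B(u) = -7 + 4 = -3)
y(L, K) = -3
1/((-22381 + 29233)*(-16444 + y(5**2, 159)) + 93825) = 1/((-22381 + 29233)*(-16444 - 3) + 93825) = 1/(6852*(-16447) + 93825) = 1/(-112694844 + 93825) = 1/(-112601019) = -1/112601019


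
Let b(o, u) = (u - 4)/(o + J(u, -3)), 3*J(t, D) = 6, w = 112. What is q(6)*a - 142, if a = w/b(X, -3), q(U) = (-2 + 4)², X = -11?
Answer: 434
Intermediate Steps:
J(t, D) = 2 (J(t, D) = (⅓)*6 = 2)
q(U) = 4 (q(U) = 2² = 4)
b(o, u) = (-4 + u)/(2 + o) (b(o, u) = (u - 4)/(o + 2) = (-4 + u)/(2 + o))
a = 144 (a = 112/(((-4 - 3)/(2 - 11))) = 112/((-7/(-9))) = 112/((-⅑*(-7))) = 112/(7/9) = 112*(9/7) = 144)
q(6)*a - 142 = 4*144 - 142 = 576 - 142 = 434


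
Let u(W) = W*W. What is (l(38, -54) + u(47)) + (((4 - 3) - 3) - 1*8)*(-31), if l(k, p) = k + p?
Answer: 2503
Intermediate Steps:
u(W) = W²
(l(38, -54) + u(47)) + (((4 - 3) - 3) - 1*8)*(-31) = ((38 - 54) + 47²) + (((4 - 3) - 3) - 1*8)*(-31) = (-16 + 2209) + ((1 - 3) - 8)*(-31) = 2193 + (-2 - 8)*(-31) = 2193 - 10*(-31) = 2193 + 310 = 2503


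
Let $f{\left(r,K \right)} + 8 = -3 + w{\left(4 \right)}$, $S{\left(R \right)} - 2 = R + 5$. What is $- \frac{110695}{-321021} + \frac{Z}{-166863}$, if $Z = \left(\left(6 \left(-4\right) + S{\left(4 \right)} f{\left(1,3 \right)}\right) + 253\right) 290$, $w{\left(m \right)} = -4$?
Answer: $\frac{4170916675}{17855509041} \approx 0.23359$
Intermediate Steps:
$S{\left(R \right)} = 7 + R$ ($S{\left(R \right)} = 2 + \left(R + 5\right) = 2 + \left(5 + R\right) = 7 + R$)
$f{\left(r,K \right)} = -15$ ($f{\left(r,K \right)} = -8 - 7 = -15$)
$Z = 18560$ ($Z = \left(\left(6 \left(-4\right) + \left(7 + 4\right) \left(-15\right)\right) + 253\right) 290 = \left(\left(-24 + 11 \left(-15\right)\right) + 253\right) 290 = \left(\left(-24 - 165\right) + 253\right) 290 = \left(-189 + 253\right) 290 = 64 \cdot 290 = 18560$)
$- \frac{110695}{-321021} + \frac{Z}{-166863} = - \frac{110695}{-321021} + \frac{18560}{-166863} = \left(-110695\right) \left(- \frac{1}{321021}\right) + 18560 \left(- \frac{1}{166863}\right) = \frac{110695}{321021} - \frac{18560}{166863} = \frac{4170916675}{17855509041}$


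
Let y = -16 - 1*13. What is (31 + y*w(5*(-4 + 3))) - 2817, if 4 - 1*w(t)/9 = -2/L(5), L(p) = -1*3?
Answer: -3656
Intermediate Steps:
L(p) = -3
w(t) = 30 (w(t) = 36 - (-18)/(-3) = 36 - (-18)*(-1)/3 = 36 - 9*⅔ = 36 - 6 = 30)
y = -29 (y = -16 - 13 = -29)
(31 + y*w(5*(-4 + 3))) - 2817 = (31 - 29*30) - 2817 = (31 - 870) - 2817 = -839 - 2817 = -3656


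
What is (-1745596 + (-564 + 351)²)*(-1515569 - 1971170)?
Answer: 5928247789753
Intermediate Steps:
(-1745596 + (-564 + 351)²)*(-1515569 - 1971170) = (-1745596 + (-213)²)*(-3486739) = (-1745596 + 45369)*(-3486739) = -1700227*(-3486739) = 5928247789753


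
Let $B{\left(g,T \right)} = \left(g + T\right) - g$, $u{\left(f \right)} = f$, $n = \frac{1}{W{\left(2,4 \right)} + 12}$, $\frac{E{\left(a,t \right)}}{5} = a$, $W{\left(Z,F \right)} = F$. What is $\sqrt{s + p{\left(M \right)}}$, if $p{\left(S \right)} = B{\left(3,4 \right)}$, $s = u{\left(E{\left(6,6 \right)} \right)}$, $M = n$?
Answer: $\sqrt{34} \approx 5.8309$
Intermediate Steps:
$E{\left(a,t \right)} = 5 a$
$n = \frac{1}{16}$ ($n = \frac{1}{4 + 12} = \frac{1}{16} \approx 0.0625$)
$M = \frac{1}{16} \approx 0.0625$
$s = 30$ ($s = 5 \cdot 6 = 30$)
$B{\left(g,T \right)} = T$ ($B{\left(g,T \right)} = \left(T + g\right) - g = T$)
$p{\left(S \right)} = 4$
$\sqrt{s + p{\left(M \right)}} = \sqrt{30 + 4} = \sqrt{34}$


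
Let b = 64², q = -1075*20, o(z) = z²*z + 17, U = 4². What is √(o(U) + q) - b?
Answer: -4096 + I*√17387 ≈ -4096.0 + 131.86*I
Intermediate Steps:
U = 16
o(z) = 17 + z³ (o(z) = z³ + 17 = 17 + z³)
q = -21500
b = 4096
√(o(U) + q) - b = √((17 + 16³) - 21500) - 1*4096 = √((17 + 4096) - 21500) - 4096 = √(4113 - 21500) - 4096 = √(-17387) - 4096 = I*√17387 - 4096 = -4096 + I*√17387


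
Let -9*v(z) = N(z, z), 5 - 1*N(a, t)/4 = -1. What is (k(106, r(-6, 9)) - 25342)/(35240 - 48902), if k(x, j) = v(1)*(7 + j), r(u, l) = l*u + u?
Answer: 37801/20493 ≈ 1.8446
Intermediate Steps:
N(a, t) = 24 (N(a, t) = 20 - 4*(-1) = 20 + 4 = 24)
v(z) = -8/3 (v(z) = -1/9*24 = -8/3)
r(u, l) = u + l*u
k(x, j) = -56/3 - 8*j/3 (k(x, j) = -8*(7 + j)/3 = -56/3 - 8*j/3)
(k(106, r(-6, 9)) - 25342)/(35240 - 48902) = ((-56/3 - (-16)*(1 + 9)) - 25342)/(35240 - 48902) = ((-56/3 - (-16)*10) - 25342)/(-13662) = ((-56/3 - 8/3*(-60)) - 25342)*(-1/13662) = ((-56/3 + 160) - 25342)*(-1/13662) = (424/3 - 25342)*(-1/13662) = -75602/3*(-1/13662) = 37801/20493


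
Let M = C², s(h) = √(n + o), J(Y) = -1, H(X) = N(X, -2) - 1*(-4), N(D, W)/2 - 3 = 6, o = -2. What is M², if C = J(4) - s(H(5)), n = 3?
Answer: 16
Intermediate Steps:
N(D, W) = 18 (N(D, W) = 6 + 2*6 = 6 + 12 = 18)
H(X) = 22 (H(X) = 18 - 1*(-4) = 18 + 4 = 22)
s(h) = 1 (s(h) = √(3 - 2) = √1 = 1)
C = -2 (C = -1 - 1*1 = -1 - 1 = -2)
M = 4 (M = (-2)² = 4)
M² = 4² = 16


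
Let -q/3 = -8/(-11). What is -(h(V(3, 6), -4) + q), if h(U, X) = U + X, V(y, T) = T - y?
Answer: 35/11 ≈ 3.1818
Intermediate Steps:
q = -24/11 (q = -(-24)/(-11) = -(-24)*(-1)/11 = -3*8/11 = -24/11 ≈ -2.1818)
-(h(V(3, 6), -4) + q) = -(((6 - 1*3) - 4) - 24/11) = -(((6 - 3) - 4) - 24/11) = -((3 - 4) - 24/11) = -(-1 - 24/11) = -1*(-35/11) = 35/11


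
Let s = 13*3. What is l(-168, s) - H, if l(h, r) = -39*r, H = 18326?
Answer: -19847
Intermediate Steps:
s = 39
l(-168, s) - H = -39*39 - 1*18326 = -1521 - 18326 = -19847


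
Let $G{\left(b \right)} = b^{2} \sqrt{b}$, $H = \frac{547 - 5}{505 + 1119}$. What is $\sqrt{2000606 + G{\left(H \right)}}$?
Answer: $\frac{\sqrt{217433117446315904 + 29817046 \sqrt{55013}}}{329672} \approx 1414.4$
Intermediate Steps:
$H = \frac{271}{812}$ ($H = \frac{542}{1624} = 542 \cdot \frac{1}{1624} = \frac{271}{812} \approx 0.33374$)
$G{\left(b \right)} = b^{\frac{5}{2}}$
$\sqrt{2000606 + G{\left(H \right)}} = \sqrt{2000606 + \left(\frac{271}{812}\right)^{\frac{5}{2}}} = \sqrt{2000606 + \frac{73441 \sqrt{55013}}{267693664}}$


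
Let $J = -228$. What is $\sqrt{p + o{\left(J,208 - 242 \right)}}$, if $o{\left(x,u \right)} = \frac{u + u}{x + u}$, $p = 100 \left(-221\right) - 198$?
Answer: $\frac{6 i \sqrt{10629209}}{131} \approx 149.32 i$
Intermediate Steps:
$p = -22298$ ($p = -22100 - 198 = -22298$)
$o{\left(x,u \right)} = \frac{2 u}{u + x}$
$\sqrt{p + o{\left(J,208 - 242 \right)}} = \sqrt{-22298 + \frac{2 \left(208 - 242\right)}{\left(208 - 242\right) - 228}} = \sqrt{-22298 + 2 \left(-34\right) \frac{1}{-34 - 228}} = \sqrt{-22298 + 2 \left(-34\right) \frac{1}{-262}} = \sqrt{-22298 + 2 \left(-34\right) \left(- \frac{1}{262}\right)} = \sqrt{-22298 + \frac{34}{131}} = \sqrt{- \frac{2921004}{131}} = \frac{6 i \sqrt{10629209}}{131}$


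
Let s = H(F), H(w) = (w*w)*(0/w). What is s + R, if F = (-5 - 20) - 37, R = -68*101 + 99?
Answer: -6769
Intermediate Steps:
R = -6769 (R = -6868 + 99 = -6769)
F = -62 (F = -25 - 37 = -62)
H(w) = 0 (H(w) = w²*0 = 0)
s = 0
s + R = 0 - 6769 = -6769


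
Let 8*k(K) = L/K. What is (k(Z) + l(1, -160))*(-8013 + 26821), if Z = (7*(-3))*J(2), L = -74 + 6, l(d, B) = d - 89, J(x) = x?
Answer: -34677250/21 ≈ -1.6513e+6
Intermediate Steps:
l(d, B) = -89 + d
L = -68
Z = -42 (Z = (7*(-3))*2 = -21*2 = -42)
k(K) = -17/(2*K) (k(K) = (-68/K)/8 = -17/(2*K))
(k(Z) + l(1, -160))*(-8013 + 26821) = (-17/2/(-42) + (-89 + 1))*(-8013 + 26821) = (-17/2*(-1/42) - 88)*18808 = (17/84 - 88)*18808 = -7375/84*18808 = -34677250/21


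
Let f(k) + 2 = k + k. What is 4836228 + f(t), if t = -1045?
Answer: 4834136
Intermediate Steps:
f(k) = -2 + 2*k (f(k) = -2 + (k + k) = -2 + 2*k)
4836228 + f(t) = 4836228 + (-2 + 2*(-1045)) = 4836228 + (-2 - 2090) = 4836228 - 2092 = 4834136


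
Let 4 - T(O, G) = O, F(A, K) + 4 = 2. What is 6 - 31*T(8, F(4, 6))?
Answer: 130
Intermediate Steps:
F(A, K) = -2 (F(A, K) = -4 + 2 = -2)
T(O, G) = 4 - O
6 - 31*T(8, F(4, 6)) = 6 - 31*(4 - 1*8) = 6 - 31*(4 - 8) = 6 - 31*(-4) = 6 + 124 = 130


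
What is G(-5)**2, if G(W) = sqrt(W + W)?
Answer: -10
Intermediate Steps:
G(W) = sqrt(2)*sqrt(W) (G(W) = sqrt(2*W) = sqrt(2)*sqrt(W))
G(-5)**2 = (sqrt(2)*sqrt(-5))**2 = (sqrt(2)*(I*sqrt(5)))**2 = (I*sqrt(10))**2 = -10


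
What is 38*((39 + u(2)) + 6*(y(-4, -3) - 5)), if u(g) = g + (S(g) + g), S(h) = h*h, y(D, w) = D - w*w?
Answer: -2318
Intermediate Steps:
y(D, w) = D - w²
S(h) = h²
u(g) = g² + 2*g (u(g) = g + (g² + g) = g + (g + g²) = g² + 2*g)
38*((39 + u(2)) + 6*(y(-4, -3) - 5)) = 38*((39 + 2*(2 + 2)) + 6*((-4 - 1*(-3)²) - 5)) = 38*((39 + 2*4) + 6*((-4 - 1*9) - 5)) = 38*((39 + 8) + 6*((-4 - 9) - 5)) = 38*(47 + 6*(-13 - 5)) = 38*(47 + 6*(-18)) = 38*(47 - 108) = 38*(-61) = -2318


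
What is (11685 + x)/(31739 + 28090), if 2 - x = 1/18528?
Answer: 216536735/1108511712 ≈ 0.19534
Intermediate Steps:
x = 37055/18528 (x = 2 - 1/18528 = 37055/18528 ≈ 1.9999)
(11685 + x)/(31739 + 28090) = (11685 + 37055/18528)/(31739 + 28090) = (216536735/18528)/59829 = (216536735/18528)*(1/59829) = 216536735/1108511712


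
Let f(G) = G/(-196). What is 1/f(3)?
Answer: -196/3 ≈ -65.333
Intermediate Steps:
f(G) = -G/196 (f(G) = G*(-1/196) = -G/196)
1/f(3) = 1/(-1/196*3) = 1/(-3/196) = -196/3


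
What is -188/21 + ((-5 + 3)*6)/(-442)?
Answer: -41422/4641 ≈ -8.9252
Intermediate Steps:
-188/21 + ((-5 + 3)*6)/(-442) = -188*1/21 - 2*6*(-1/442) = -188/21 - 12*(-1/442) = -188/21 + 6/221 = -41422/4641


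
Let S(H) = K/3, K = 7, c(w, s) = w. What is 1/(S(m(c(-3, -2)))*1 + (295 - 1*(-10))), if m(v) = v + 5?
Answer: 3/922 ≈ 0.0032538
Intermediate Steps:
m(v) = 5 + v
S(H) = 7/3
1/(S(m(c(-3, -2)))*1 + (295 - 1*(-10))) = 1/((7/3)*1 + (295 - 1*(-10))) = 1/(7/3 + (295 + 10)) = 1/(7/3 + 305) = 1/(922/3) = 3/922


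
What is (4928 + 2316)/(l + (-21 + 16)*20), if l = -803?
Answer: -7244/903 ≈ -8.0222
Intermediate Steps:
(4928 + 2316)/(l + (-21 + 16)*20) = (4928 + 2316)/(-803 + (-21 + 16)*20) = 7244/(-803 - 5*20) = 7244/(-803 - 100) = 7244/(-903) = 7244*(-1/903) = -7244/903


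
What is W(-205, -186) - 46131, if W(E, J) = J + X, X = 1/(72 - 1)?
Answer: -3288506/71 ≈ -46317.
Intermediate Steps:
X = 1/71 ≈ 0.014085
W(E, J) = 1/71 + J (W(E, J) = J + 1/71 = 1/71 + J)
W(-205, -186) - 46131 = (1/71 - 186) - 46131 = -13205/71 - 46131 = -3288506/71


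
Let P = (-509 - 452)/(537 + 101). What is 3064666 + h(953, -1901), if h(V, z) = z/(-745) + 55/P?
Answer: 2194107984181/715945 ≈ 3.0646e+6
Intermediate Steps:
P = -961/638 ≈ -1.5063
h(V, z) = -35090/961 - z/745 (h(V, z) = z/(-745) + 55/(-961/638) = z*(-1/745) + 55*(-638/961) = -z/745 - 35090/961 = -35090/961 - z/745)
3064666 + h(953, -1901) = 3064666 + (-35090/961 - 1/745*(-1901)) = 3064666 + (-35090/961 + 1901/745) = 3064666 - 24315189/715945 = 2194107984181/715945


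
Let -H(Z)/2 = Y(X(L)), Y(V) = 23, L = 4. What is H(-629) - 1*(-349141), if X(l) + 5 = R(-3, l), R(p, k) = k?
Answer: 349095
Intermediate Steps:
X(l) = -5 + l
H(Z) = -46 (H(Z) = -2*23 = -46)
H(-629) - 1*(-349141) = -46 - 1*(-349141) = -46 + 349141 = 349095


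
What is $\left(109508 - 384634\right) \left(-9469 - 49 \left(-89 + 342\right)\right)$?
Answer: $6015905116$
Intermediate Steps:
$\left(109508 - 384634\right) \left(-9469 - 49 \left(-89 + 342\right)\right) = - 275126 \left(-9469 - 12397\right) = \left(-275126\right) \left(-21866\right) = 6015905116$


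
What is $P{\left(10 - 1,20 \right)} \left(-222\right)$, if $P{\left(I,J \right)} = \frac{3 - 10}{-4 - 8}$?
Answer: $- \frac{259}{2} \approx -129.5$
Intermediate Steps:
$P{\left(I,J \right)} = \frac{7}{12}$ ($P{\left(I,J \right)} = - \frac{7}{-12} = \left(-7\right) \left(- \frac{1}{12}\right) = \frac{7}{12}$)
$P{\left(10 - 1,20 \right)} \left(-222\right) = \frac{7}{12} \left(-222\right) = - \frac{259}{2}$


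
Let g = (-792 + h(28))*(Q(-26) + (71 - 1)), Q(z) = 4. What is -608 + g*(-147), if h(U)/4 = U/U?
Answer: 8571256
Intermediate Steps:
h(U) = 4 (h(U) = 4*(U/U) = 4*1 = 4)
g = -58312 (g = (-792 + 4)*(4 + (71 - 1)) = -788*(4 + 70) = -788*74 = -58312)
-608 + g*(-147) = -608 - 58312*(-147) = -608 + 8571864 = 8571256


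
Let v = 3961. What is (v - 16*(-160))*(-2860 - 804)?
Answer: -23892944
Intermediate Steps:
(v - 16*(-160))*(-2860 - 804) = (3961 - 16*(-160))*(-2860 - 804) = (3961 + 2560)*(-3664) = 6521*(-3664) = -23892944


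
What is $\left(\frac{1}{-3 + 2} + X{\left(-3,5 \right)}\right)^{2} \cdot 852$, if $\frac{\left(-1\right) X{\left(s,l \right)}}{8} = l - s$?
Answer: $3599700$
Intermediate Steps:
$X{\left(s,l \right)} = - 8 l + 8 s$ ($X{\left(s,l \right)} = - 8 \left(l - s\right) = - 8 l + 8 s$)
$\left(\frac{1}{-3 + 2} + X{\left(-3,5 \right)}\right)^{2} \cdot 852 = \left(\frac{1}{-3 + 2} + \left(\left(-8\right) 5 + 8 \left(-3\right)\right)\right)^{2} \cdot 852 = \left(\frac{1}{-1} - 64\right)^{2} \cdot 852 = \left(-1 - 64\right)^{2} \cdot 852 = \left(-65\right)^{2} \cdot 852 = 4225 \cdot 852 = 3599700$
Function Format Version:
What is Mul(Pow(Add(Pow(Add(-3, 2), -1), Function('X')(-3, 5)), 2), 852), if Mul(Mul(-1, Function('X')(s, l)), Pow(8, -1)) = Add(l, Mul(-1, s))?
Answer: 3599700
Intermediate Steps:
Function('X')(s, l) = Add(Mul(-8, l), Mul(8, s)) (Function('X')(s, l) = Mul(-8, Add(l, Mul(-1, s))) = Add(Mul(-8, l), Mul(8, s)))
Mul(Pow(Add(Pow(Add(-3, 2), -1), Function('X')(-3, 5)), 2), 852) = Mul(Pow(Add(Pow(Add(-3, 2), -1), Add(Mul(-8, 5), Mul(8, -3))), 2), 852) = Mul(Pow(Add(Pow(-1, -1), Add(-40, -24)), 2), 852) = Mul(Pow(Add(-1, -64), 2), 852) = Mul(Pow(-65, 2), 852) = Mul(4225, 852) = 3599700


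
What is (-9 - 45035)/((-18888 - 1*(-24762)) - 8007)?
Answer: 45044/2133 ≈ 21.118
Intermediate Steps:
(-9 - 45035)/((-18888 - 1*(-24762)) - 8007) = -45044/((-18888 + 24762) - 8007) = -45044/(5874 - 8007) = -45044/(-2133) = -45044*(-1/2133) = 45044/2133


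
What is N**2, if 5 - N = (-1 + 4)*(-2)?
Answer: 121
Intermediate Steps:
N = 11 (N = 5 - (-1 + 4)*(-2) = 5 - 3*(-2) = 5 - 1*(-6) = 5 + 6 = 11)
N**2 = 11**2 = 121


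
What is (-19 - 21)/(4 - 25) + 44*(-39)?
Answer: -35996/21 ≈ -1714.1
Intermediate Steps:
(-19 - 21)/(4 - 25) + 44*(-39) = -40/(-21) - 1716 = -40*(-1/21) - 1716 = 40/21 - 1716 = -35996/21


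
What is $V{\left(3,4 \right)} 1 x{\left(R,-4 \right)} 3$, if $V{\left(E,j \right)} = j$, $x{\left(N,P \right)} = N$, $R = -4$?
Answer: $-48$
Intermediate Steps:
$V{\left(3,4 \right)} 1 x{\left(R,-4 \right)} 3 = 4 \cdot 1 \left(\left(-4\right) 3\right) = 4 \left(-12\right) = -48$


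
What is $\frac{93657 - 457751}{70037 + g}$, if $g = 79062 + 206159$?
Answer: $- \frac{182047}{177629} \approx -1.0249$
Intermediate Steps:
$g = 285221$
$\frac{93657 - 457751}{70037 + g} = \frac{93657 - 457751}{70037 + 285221} = - \frac{364094}{355258} = \left(-364094\right) \frac{1}{355258} = - \frac{182047}{177629}$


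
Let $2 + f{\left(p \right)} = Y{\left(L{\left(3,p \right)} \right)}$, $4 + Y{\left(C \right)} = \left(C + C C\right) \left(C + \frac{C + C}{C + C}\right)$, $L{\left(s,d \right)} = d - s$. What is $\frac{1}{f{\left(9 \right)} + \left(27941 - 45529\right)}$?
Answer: $- \frac{1}{17300} \approx -5.7803 \cdot 10^{-5}$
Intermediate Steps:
$Y{\left(C \right)} = -4 + \left(1 + C\right) \left(C + C^{2}\right)$ ($Y{\left(C \right)} = -4 + \left(C + C C\right) \left(C + \frac{C + C}{C + C}\right) = -4 + \left(C + C^{2}\right) \left(C + \frac{2 C}{2 C}\right) = -4 + \left(C + C^{2}\right) \left(C + 2 C \frac{1}{2 C}\right) = -4 + \left(C + C^{2}\right) \left(C + 1\right) = -4 + \left(C + C^{2}\right) \left(1 + C\right) = -4 + \left(1 + C\right) \left(C + C^{2}\right)$)
$f{\left(p \right)} = -9 + p + \left(-3 + p\right)^{3} + 2 \left(-3 + p\right)^{2}$ ($f{\left(p \right)} = -2 + \left(-4 + \left(p - 3\right) + \left(p - 3\right)^{3} + 2 \left(p - 3\right)^{2}\right) = -2 + \left(-4 + \left(-3 + p\right) + \left(-3 + p\right)^{3} + 2 \left(-3 + p\right)^{2}\right) = -2 + \left(-7 + p + \left(-3 + p\right)^{3} + 2 \left(-3 + p\right)^{2}\right) = -9 + p + \left(-3 + p\right)^{3} + 2 \left(-3 + p\right)^{2}$)
$\frac{1}{f{\left(9 \right)} + \left(27941 - 45529\right)} = \frac{1}{\left(-18 + 9^{3} - 7 \cdot 9^{2} + 16 \cdot 9\right) + \left(27941 - 45529\right)} = \frac{1}{\left(-18 + 729 - 567 + 144\right) - 17588} = \frac{1}{288 - 17588} = \frac{1}{-17300} = - \frac{1}{17300}$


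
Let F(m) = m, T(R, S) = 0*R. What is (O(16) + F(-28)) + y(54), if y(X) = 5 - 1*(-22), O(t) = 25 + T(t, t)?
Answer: 24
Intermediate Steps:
T(R, S) = 0
O(t) = 25 (O(t) = 25 + 0 = 25)
y(X) = 27 (y(X) = 5 + 22 = 27)
(O(16) + F(-28)) + y(54) = (25 - 28) + 27 = -3 + 27 = 24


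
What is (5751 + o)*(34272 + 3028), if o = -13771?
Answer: -299146000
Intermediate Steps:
(5751 + o)*(34272 + 3028) = (5751 - 13771)*(34272 + 3028) = -8020*37300 = -299146000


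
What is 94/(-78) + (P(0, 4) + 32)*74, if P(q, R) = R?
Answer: 103849/39 ≈ 2662.8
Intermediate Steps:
94/(-78) + (P(0, 4) + 32)*74 = 94/(-78) + (4 + 32)*74 = 94*(-1/78) + 36*74 = -47/39 + 2664 = 103849/39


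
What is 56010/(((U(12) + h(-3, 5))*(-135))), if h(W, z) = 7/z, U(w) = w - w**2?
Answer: 18670/5877 ≈ 3.1768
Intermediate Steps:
56010/(((U(12) + h(-3, 5))*(-135))) = 56010/(((12*(1 - 1*12) + 7/5)*(-135))) = 56010/(((12*(1 - 12) + 7*(1/5))*(-135))) = 56010/(((12*(-11) + 7/5)*(-135))) = 56010/(((-132 + 7/5)*(-135))) = 56010/((-653/5*(-135))) = 56010/17631 = 56010*(1/17631) = 18670/5877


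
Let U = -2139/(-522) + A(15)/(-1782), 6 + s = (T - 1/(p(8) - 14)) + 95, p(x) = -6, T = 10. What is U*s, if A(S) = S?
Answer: 69772801/172260 ≈ 405.04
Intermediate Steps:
s = 1981/20 (s = -6 + ((10 - 1/(-6 - 14)) + 95) = -6 + ((10 - 1/(-20)) + 95) = -6 + ((10 - 1*(-1/20)) + 95) = -6 + ((10 + 1/20) + 95) = -6 + (201/20 + 95) = -6 + 2101/20 = 1981/20 ≈ 99.050)
U = 35221/8613 (U = -2139/(-522) + 15/(-1782) = -2139*(-1/522) + 15*(-1/1782) = 713/174 - 5/594 = 35221/8613 ≈ 4.0893)
U*s = (35221/8613)*(1981/20) = 69772801/172260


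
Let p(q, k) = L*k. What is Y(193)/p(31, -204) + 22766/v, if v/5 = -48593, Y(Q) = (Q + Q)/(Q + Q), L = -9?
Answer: -41555411/446083740 ≈ -0.093156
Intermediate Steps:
Y(Q) = 1 (Y(Q) = (2*Q)/((2*Q)) = (2*Q)*(1/(2*Q)) = 1)
p(q, k) = -9*k
v = -242965 (v = 5*(-48593) = -242965)
Y(193)/p(31, -204) + 22766/v = 1/(-9*(-204)) + 22766/(-242965) = 1/1836 + 22766*(-1/242965) = 1*(1/1836) - 22766/242965 = 1/1836 - 22766/242965 = -41555411/446083740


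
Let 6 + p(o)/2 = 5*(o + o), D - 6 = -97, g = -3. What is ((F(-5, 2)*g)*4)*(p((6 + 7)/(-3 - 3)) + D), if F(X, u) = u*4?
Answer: 14048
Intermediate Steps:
F(X, u) = 4*u
D = -91 (D = 6 - 97 = -91)
p(o) = -12 + 20*o (p(o) = -12 + 2*(5*(o + o)) = -12 + 2*(5*(2*o)) = -12 + 2*(10*o) = -12 + 20*o)
((F(-5, 2)*g)*4)*(p((6 + 7)/(-3 - 3)) + D) = (((4*2)*(-3))*4)*((-12 + 20*((6 + 7)/(-3 - 3))) - 91) = ((8*(-3))*4)*((-12 + 20*(13/(-6))) - 91) = (-24*4)*((-12 + 20*(13*(-1/6))) - 91) = -96*((-12 + 20*(-13/6)) - 91) = -96*((-12 - 130/3) - 91) = -96*(-166/3 - 91) = -96*(-439/3) = 14048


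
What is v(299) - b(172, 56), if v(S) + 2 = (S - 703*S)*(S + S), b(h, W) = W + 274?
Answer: -125519336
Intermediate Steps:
b(h, W) = 274 + W
v(S) = -2 - 1404*S**2 (v(S) = -2 + (S - 703*S)*(S + S) = -2 + (-702*S)*(2*S) = -2 - 1404*S**2)
v(299) - b(172, 56) = (-2 - 1404*299**2) - (274 + 56) = (-2 - 1404*89401) - 1*330 = (-2 - 125519004) - 330 = -125519006 - 330 = -125519336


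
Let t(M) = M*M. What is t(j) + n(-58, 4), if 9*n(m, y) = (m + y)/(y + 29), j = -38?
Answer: 15882/11 ≈ 1443.8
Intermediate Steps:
n(m, y) = (m + y)/(9*(29 + y)) (n(m, y) = ((m + y)/(y + 29))/9 = ((m + y)/(29 + y))/9 = (m + y)/(9*(29 + y)))
t(M) = M**2
t(j) + n(-58, 4) = (-38)**2 + (-58 + 4)/(9*(29 + 4)) = 1444 + (1/9)*(-54)/33 = 1444 + (1/9)*(1/33)*(-54) = 1444 - 2/11 = 15882/11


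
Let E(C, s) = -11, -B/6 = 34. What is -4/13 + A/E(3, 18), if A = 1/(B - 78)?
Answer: -12395/40326 ≈ -0.30737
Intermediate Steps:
B = -204 (B = -6*34 = -204)
A = -1/282 (A = 1/(-204 - 78) = 1/(-282) = -1/282 ≈ -0.0035461)
-4/13 + A/E(3, 18) = -4/13 - 1/282/(-11) = -4*1/13 - 1/282*(-1/11) = -4/13 + 1/3102 = -12395/40326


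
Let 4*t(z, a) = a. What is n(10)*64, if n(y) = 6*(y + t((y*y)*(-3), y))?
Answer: 4800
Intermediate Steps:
t(z, a) = a/4
n(y) = 15*y/2 (n(y) = 6*(y + y/4) = 6*(5*y/4) = 15*y/2)
n(10)*64 = ((15/2)*10)*64 = 75*64 = 4800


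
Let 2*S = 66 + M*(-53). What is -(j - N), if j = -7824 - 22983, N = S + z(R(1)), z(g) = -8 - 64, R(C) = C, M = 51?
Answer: 58833/2 ≈ 29417.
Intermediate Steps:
z(g) = -72
S = -2637/2 (S = (66 + 51*(-53))/2 = (66 - 2703)/2 = (½)*(-2637) = -2637/2 ≈ -1318.5)
N = -2781/2 (N = -2637/2 - 72 = -2781/2 ≈ -1390.5)
j = -30807
-(j - N) = -(-30807 - 1*(-2781/2)) = -(-30807 + 2781/2) = -1*(-58833/2) = 58833/2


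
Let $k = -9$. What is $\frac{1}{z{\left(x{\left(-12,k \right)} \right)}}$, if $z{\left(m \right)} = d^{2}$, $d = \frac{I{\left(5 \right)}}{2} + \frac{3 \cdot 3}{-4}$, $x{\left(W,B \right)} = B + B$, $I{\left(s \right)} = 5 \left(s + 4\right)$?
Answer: $\frac{16}{6561} \approx 0.0024387$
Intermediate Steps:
$I{\left(s \right)} = 20 + 5 s$ ($I{\left(s \right)} = 5 \left(4 + s\right) = 20 + 5 s$)
$x{\left(W,B \right)} = 2 B$
$d = \frac{81}{4}$ ($d = \frac{20 + 5 \cdot 5}{2} + \frac{3 \cdot 3}{-4} = \left(20 + 25\right) \frac{1}{2} + 9 \left(- \frac{1}{4}\right) = 45 \cdot \frac{1}{2} - \frac{9}{4} = \frac{45}{2} - \frac{9}{4} = \frac{81}{4} \approx 20.25$)
$z{\left(m \right)} = \frac{6561}{16}$ ($z{\left(m \right)} = \left(\frac{81}{4}\right)^{2} = \frac{6561}{16}$)
$\frac{1}{z{\left(x{\left(-12,k \right)} \right)}} = \frac{1}{\frac{6561}{16}} = \frac{16}{6561}$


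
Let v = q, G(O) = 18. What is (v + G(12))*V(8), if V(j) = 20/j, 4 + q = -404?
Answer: -975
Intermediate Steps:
q = -408 (q = -4 - 404 = -408)
v = -408
(v + G(12))*V(8) = (-408 + 18)*(20/8) = -7800/8 = -390*5/2 = -975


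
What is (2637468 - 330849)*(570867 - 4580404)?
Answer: -9248474225403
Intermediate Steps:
(2637468 - 330849)*(570867 - 4580404) = 2306619*(-4009537) = -9248474225403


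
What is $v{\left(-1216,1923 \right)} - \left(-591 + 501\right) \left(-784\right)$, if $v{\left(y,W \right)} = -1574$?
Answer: $-72134$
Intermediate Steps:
$v{\left(-1216,1923 \right)} - \left(-591 + 501\right) \left(-784\right) = -1574 - \left(-591 + 501\right) \left(-784\right) = -1574 - \left(-90\right) \left(-784\right) = -1574 - 70560 = -72134$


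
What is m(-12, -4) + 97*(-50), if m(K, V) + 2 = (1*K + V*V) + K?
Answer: -4860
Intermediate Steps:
m(K, V) = -2 + V² + 2*K (m(K, V) = -2 + ((1*K + V*V) + K) = -2 + ((K + V²) + K) = -2 + (V² + 2*K) = -2 + V² + 2*K)
m(-12, -4) + 97*(-50) = (-2 + (-4)² + 2*(-12)) + 97*(-50) = (-2 + 16 - 24) - 4850 = -10 - 4850 = -4860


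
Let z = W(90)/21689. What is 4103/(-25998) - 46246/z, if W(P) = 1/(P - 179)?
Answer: 2320831709861965/25998 ≈ 8.9270e+10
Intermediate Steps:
W(P) = 1/(-179 + P)
z = -1/1930321 (z = 1/((-179 + 90)*21689) = (1/21689)/(-89) = -1/89*1/21689 = -1/1930321 ≈ -5.1805e-7)
4103/(-25998) - 46246/z = 4103/(-25998) - 46246/(-1/1930321) = 4103*(-1/25998) - 46246*(-1930321) = -4103/25998 + 89269624966 = 2320831709861965/25998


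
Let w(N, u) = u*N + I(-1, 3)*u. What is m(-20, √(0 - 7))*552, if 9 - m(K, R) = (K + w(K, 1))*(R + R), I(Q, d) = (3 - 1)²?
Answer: 4968 + 39744*I*√7 ≈ 4968.0 + 1.0515e+5*I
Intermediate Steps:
I(Q, d) = 4 (I(Q, d) = 2² = 4)
w(N, u) = 4*u + N*u (w(N, u) = u*N + 4*u = N*u + 4*u = 4*u + N*u)
m(K, R) = 9 - 2*R*(4 + 2*K) (m(K, R) = 9 - (K + 1*(4 + K))*(R + R) = 9 - (K + (4 + K))*2*R = 9 - (4 + 2*K)*2*R = 9 - 2*R*(4 + 2*K))
m(-20, √(0 - 7))*552 = (9 - 8*√(0 - 7) - 4*(-20)*√(0 - 7))*552 = (9 - 8*I*√7 - 4*(-20)*√(-7))*552 = (9 - 8*I*√7 - 4*(-20)*I*√7)*552 = (9 - 8*I*√7 + 80*I*√7)*552 = (9 + 72*I*√7)*552 = 4968 + 39744*I*√7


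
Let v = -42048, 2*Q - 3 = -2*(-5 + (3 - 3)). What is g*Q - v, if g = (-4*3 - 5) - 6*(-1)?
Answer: 83953/2 ≈ 41977.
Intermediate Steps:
g = -11 (g = (-12 - 5) + 6 = -17 + 6 = -11)
Q = 13/2 (Q = 3/2 + (-2*(-5 + (3 - 3)))/2 = 3/2 + (-2*(-5 + 0))/2 = 3/2 + (-2*(-5))/2 = 3/2 + (1/2)*10 = 3/2 + 5 = 13/2 ≈ 6.5000)
g*Q - v = -11*13/2 - 1*(-42048) = -143/2 + 42048 = 83953/2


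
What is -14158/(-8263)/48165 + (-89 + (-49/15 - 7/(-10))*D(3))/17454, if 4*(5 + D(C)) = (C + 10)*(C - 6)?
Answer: -32170599937/11114355187728 ≈ -0.0028945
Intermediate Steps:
D(C) = -5 + (-6 + C)*(10 + C)/4 (D(C) = -5 + ((C + 10)*(C - 6))/4 = -5 + ((10 + C)*(-6 + C))/4 = -5 + ((-6 + C)*(10 + C))/4 = -5 + (-6 + C)*(10 + C)/4)
-14158/(-8263)/48165 + (-89 + (-49/15 - 7/(-10))*D(3))/17454 = -14158/(-8263)/48165 + (-89 + (-49/15 - 7/(-10))*(-20 + 3 + (¼)*3²))/17454 = -14158*(-1/8263)*(1/48165) + (-89 + (-49*1/15 - 7*(-⅒))*(-20 + 3 + (¼)*9))*(1/17454) = (14158/8263)*(1/48165) + (-89 + (-49/15 + 7/10)*(-20 + 3 + 9/4))*(1/17454) = 14158/397987395 + (-89 - 77/30*(-59/4))*(1/17454) = 14158/397987395 + (-89 + 4543/120)*(1/17454) = 14158/397987395 - 6137/120*1/17454 = 14158/397987395 - 6137/2094480 = -32170599937/11114355187728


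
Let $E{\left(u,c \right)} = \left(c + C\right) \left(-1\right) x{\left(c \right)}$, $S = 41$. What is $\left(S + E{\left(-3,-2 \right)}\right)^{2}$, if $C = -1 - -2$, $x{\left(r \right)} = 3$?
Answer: $1936$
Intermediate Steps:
$C = 1$ ($C = -1 + 2 = 1$)
$E{\left(u,c \right)} = -3 - 3 c$ ($E{\left(u,c \right)} = \left(c + 1\right) \left(-1\right) 3 = \left(1 + c\right) \left(-1\right) 3 = \left(-1 - c\right) 3 = -3 - 3 c$)
$\left(S + E{\left(-3,-2 \right)}\right)^{2} = \left(41 - -3\right)^{2} = \left(41 + \left(-3 + 6\right)\right)^{2} = \left(41 + 3\right)^{2} = 44^{2} = 1936$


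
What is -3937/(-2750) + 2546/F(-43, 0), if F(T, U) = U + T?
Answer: -6832209/118250 ≈ -57.778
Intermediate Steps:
F(T, U) = T + U
-3937/(-2750) + 2546/F(-43, 0) = -3937/(-2750) + 2546/(-43 + 0) = -3937*(-1/2750) + 2546/(-43) = 3937/2750 + 2546*(-1/43) = 3937/2750 - 2546/43 = -6832209/118250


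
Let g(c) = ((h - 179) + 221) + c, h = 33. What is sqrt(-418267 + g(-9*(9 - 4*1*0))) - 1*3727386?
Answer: -3727386 + I*sqrt(418273) ≈ -3.7274e+6 + 646.74*I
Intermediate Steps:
g(c) = 75 + c (g(c) = ((33 - 179) + 221) + c = (-146 + 221) + c = 75 + c)
sqrt(-418267 + g(-9*(9 - 4*1*0))) - 1*3727386 = sqrt(-418267 + (75 - 9*(9 - 4*1*0))) - 1*3727386 = sqrt(-418267 + (75 - 9*(9 - 4*0))) - 3727386 = sqrt(-418267 + (75 - 9*(9 + 0))) - 3727386 = sqrt(-418267 + (75 - 9*9)) - 3727386 = sqrt(-418267 + (75 - 81)) - 3727386 = sqrt(-418267 - 6) - 3727386 = sqrt(-418273) - 3727386 = I*sqrt(418273) - 3727386 = -3727386 + I*sqrt(418273)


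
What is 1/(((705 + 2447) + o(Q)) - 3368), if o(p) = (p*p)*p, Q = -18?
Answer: -1/6048 ≈ -0.00016534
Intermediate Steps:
o(p) = p**3 (o(p) = p**2*p = p**3)
1/(((705 + 2447) + o(Q)) - 3368) = 1/(((705 + 2447) + (-18)**3) - 3368) = 1/((3152 - 5832) - 3368) = 1/(-2680 - 3368) = 1/(-6048) = -1/6048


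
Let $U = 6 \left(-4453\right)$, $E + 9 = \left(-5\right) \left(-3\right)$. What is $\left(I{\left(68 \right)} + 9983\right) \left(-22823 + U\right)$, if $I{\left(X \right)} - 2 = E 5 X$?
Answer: $-595730525$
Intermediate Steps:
$E = 6$ ($E = -9 - -15 = -9 + 15 = 6$)
$U = -26718$
$I{\left(X \right)} = 2 + 30 X$ ($I{\left(X \right)} = 2 + 6 \cdot 5 X = 2 + 30 X$)
$\left(I{\left(68 \right)} + 9983\right) \left(-22823 + U\right) = \left(\left(2 + 30 \cdot 68\right) + 9983\right) \left(-22823 - 26718\right) = \left(\left(2 + 2040\right) + 9983\right) \left(-49541\right) = \left(2042 + 9983\right) \left(-49541\right) = 12025 \left(-49541\right) = -595730525$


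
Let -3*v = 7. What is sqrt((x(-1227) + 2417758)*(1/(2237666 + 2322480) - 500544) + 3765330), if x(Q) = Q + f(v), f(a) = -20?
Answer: I*sqrt(25152848749490661496906058)/4560146 ≈ 1.0998e+6*I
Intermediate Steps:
v = -7/3 (v = -1/3*7 = -7/3 ≈ -2.3333)
x(Q) = -20 + Q (x(Q) = Q - 20 = -20 + Q)
sqrt((x(-1227) + 2417758)*(1/(2237666 + 2322480) - 500544) + 3765330) = sqrt(((-20 - 1227) + 2417758)*(1/(2237666 + 2322480) - 500544) + 3765330) = sqrt((-1247 + 2417758)*(1/4560146 - 500544) + 3765330) = sqrt(2416511*(1/4560146 - 500544) + 3765330) = sqrt(2416511*(-2282553719423/4560146) + 3765330) = sqrt(-5515816171076593153/4560146 + 3765330) = sqrt(-5515799000622054973/4560146) = I*sqrt(25152848749490661496906058)/4560146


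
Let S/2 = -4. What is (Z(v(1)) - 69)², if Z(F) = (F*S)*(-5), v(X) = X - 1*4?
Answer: 35721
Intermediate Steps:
S = -8 (S = 2*(-4) = -8)
v(X) = -4 + X (v(X) = X - 4 = -4 + X)
Z(F) = 40*F (Z(F) = (F*(-8))*(-5) = -8*F*(-5) = 40*F)
(Z(v(1)) - 69)² = (40*(-4 + 1) - 69)² = (40*(-3) - 69)² = (-120 - 69)² = (-189)² = 35721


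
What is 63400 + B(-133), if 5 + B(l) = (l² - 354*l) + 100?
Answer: 128266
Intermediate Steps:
B(l) = 95 + l² - 354*l (B(l) = -5 + ((l² - 354*l) + 100) = -5 + (100 + l² - 354*l) = 95 + l² - 354*l)
63400 + B(-133) = 63400 + (95 + (-133)² - 354*(-133)) = 63400 + (95 + 17689 + 47082) = 63400 + 64866 = 128266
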